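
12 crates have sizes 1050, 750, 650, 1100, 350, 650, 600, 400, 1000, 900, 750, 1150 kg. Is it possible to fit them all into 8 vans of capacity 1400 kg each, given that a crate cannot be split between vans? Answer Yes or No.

A valid assignment using 8 vans:
  van 1: 1150 = 1150
  van 2: 1100 = 1100
  van 3: 1050 + 350 = 1400
  van 4: 1000 + 400 = 1400
  van 5: 900 = 900
  van 6: 750 + 650 = 1400
  van 7: 750 + 650 = 1400
  van 8: 600 = 600
Every load is within 1400 kg, so 8 vans suffice.

Yes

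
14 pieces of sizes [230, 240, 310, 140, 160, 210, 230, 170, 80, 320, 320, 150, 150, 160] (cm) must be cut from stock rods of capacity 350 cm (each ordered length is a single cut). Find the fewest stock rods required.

10

Total = 320 + 320 + 310 + 240 + 230 + 230 + 210 + 170 + 160 + 160 + 150 + 150 + 140 + 80 = 2870 cm.
Lower bound: ⌈2870/350⌉ = 9 stock rods.
A packing using 10 stock rods:
  stock rod 1: 320 = 320
  stock rod 2: 320 = 320
  stock rod 3: 310 = 310
  stock rod 4: 240 + 80 = 320
  stock rod 5: 230 = 230
  stock rod 6: 230 = 230
  stock rod 7: 210 + 140 = 350
  stock rod 8: 170 + 160 = 330
  stock rod 9: 160 + 150 = 310
  stock rod 10: 150 = 150
No arrangement into 9 stock rods stays within capacity, so 10 is optimal.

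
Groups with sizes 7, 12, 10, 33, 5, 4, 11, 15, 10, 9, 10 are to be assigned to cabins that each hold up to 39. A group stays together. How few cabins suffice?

Total = 33 + 15 + 12 + 11 + 10 + 10 + 10 + 9 + 7 + 5 + 4 = 126.
Lower bound: ⌈126/39⌉ = 4 cabins.
A packing using 4 cabins:
  cabin 1: 33 + 5 = 38
  cabin 2: 15 + 12 + 11 = 38
  cabin 3: 10 + 10 + 10 + 9 = 39
  cabin 4: 7 + 4 = 11
This matches the lower bound, so 4 is optimal.

4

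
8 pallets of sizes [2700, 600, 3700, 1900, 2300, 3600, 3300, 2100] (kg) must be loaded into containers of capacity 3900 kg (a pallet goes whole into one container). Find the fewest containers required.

Total = 3700 + 3600 + 3300 + 2700 + 2300 + 2100 + 1900 + 600 = 20200 kg.
Lower bound: ⌈20200/3900⌉ = 6 containers.
A packing using 7 containers:
  container 1: 3700 = 3700
  container 2: 3600 = 3600
  container 3: 3300 + 600 = 3900
  container 4: 2700 = 2700
  container 5: 2300 = 2300
  container 6: 2100 = 2100
  container 7: 1900 = 1900
No arrangement into 6 containers stays within capacity, so 7 is optimal.

7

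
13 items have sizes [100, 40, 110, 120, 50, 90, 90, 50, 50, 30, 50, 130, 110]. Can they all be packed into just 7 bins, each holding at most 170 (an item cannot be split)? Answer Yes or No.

A valid assignment using 7 bins:
  bin 1: 130 + 40 = 170
  bin 2: 120 + 50 = 170
  bin 3: 110 + 50 = 160
  bin 4: 110 + 50 = 160
  bin 5: 100 + 50 = 150
  bin 6: 90 + 30 = 120
  bin 7: 90 = 90
Every load is within 170, so 7 bins suffice.

Yes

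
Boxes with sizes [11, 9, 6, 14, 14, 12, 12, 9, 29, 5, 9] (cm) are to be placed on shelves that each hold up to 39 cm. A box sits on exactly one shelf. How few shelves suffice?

4

Total = 29 + 14 + 14 + 12 + 12 + 11 + 9 + 9 + 9 + 6 + 5 = 130 cm.
Lower bound: ⌈130/39⌉ = 4 shelves.
A packing using 4 shelves:
  shelf 1: 29 + 9 = 38
  shelf 2: 14 + 14 + 11 = 39
  shelf 3: 12 + 12 + 9 + 6 = 39
  shelf 4: 9 + 5 = 14
This matches the lower bound, so 4 is optimal.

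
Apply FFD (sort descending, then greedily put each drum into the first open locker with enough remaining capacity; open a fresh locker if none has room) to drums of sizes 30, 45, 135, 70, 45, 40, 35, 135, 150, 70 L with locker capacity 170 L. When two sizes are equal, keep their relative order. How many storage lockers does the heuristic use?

5

Sorted descending: 150, 135, 135, 70, 70, 45, 45, 40, 35, 30.
  150 → locker 1 (new)  [load 150/170]
  135 → locker 2 (new)  [load 135/170]
  135 → locker 3 (new)  [load 135/170]
  70 → locker 4 (new)  [load 70/170]
  70 → locker 4  [load 140/170]
  45 → locker 5 (new)  [load 45/170]
  45 → locker 5  [load 90/170]
  40 → locker 5  [load 130/170]
  35 → locker 2  [load 170/170]
  30 → locker 3  [load 165/170]
5 storage lockers opened.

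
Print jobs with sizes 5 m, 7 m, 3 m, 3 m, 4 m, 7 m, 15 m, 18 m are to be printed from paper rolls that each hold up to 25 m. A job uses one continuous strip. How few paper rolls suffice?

Total = 18 + 15 + 7 + 7 + 5 + 4 + 3 + 3 = 62 m.
Lower bound: ⌈62/25⌉ = 3 paper rolls.
A packing using 3 paper rolls:
  roll 1: 18 + 7 = 25
  roll 2: 15 + 7 + 3 = 25
  roll 3: 5 + 4 + 3 = 12
This matches the lower bound, so 3 is optimal.

3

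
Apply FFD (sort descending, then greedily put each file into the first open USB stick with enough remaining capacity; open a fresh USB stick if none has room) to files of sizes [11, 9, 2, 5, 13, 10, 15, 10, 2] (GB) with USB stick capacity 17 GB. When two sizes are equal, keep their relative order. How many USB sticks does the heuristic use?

6

Sorted descending: 15, 13, 11, 10, 10, 9, 5, 2, 2.
  15 → USB stick 1 (new)  [load 15/17]
  13 → USB stick 2 (new)  [load 13/17]
  11 → USB stick 3 (new)  [load 11/17]
  10 → USB stick 4 (new)  [load 10/17]
  10 → USB stick 5 (new)  [load 10/17]
  9 → USB stick 6 (new)  [load 9/17]
  5 → USB stick 3  [load 16/17]
  2 → USB stick 1  [load 17/17]
  2 → USB stick 2  [load 15/17]
6 USB sticks opened.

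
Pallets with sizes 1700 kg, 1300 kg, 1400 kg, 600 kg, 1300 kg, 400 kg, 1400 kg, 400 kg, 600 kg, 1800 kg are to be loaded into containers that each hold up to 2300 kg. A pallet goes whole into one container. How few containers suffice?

Total = 1800 + 1700 + 1400 + 1400 + 1300 + 1300 + 600 + 600 + 400 + 400 = 10900 kg.
Lower bound: ⌈10900/2300⌉ = 5 containers.
Also, 6 pallets each exceed 1150 kg, and no two of those can share a container, so at least 6 containers are needed.
A packing using 6 containers:
  container 1: 1800 + 400 = 2200
  container 2: 1700 + 600 = 2300
  container 3: 1400 + 600 = 2000
  container 4: 1400 + 400 = 1800
  container 5: 1300 = 1300
  container 6: 1300 = 1300
This matches the lower bound, so 6 is optimal.

6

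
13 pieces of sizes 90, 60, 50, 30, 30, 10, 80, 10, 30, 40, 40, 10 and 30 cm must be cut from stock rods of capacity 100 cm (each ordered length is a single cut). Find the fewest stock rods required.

Total = 90 + 80 + 60 + 50 + 40 + 40 + 30 + 30 + 30 + 30 + 10 + 10 + 10 = 510 cm.
Lower bound: ⌈510/100⌉ = 6 stock rods.
A packing using 6 stock rods:
  stock rod 1: 90 + 10 = 100
  stock rod 2: 80 + 10 + 10 = 100
  stock rod 3: 60 + 40 = 100
  stock rod 4: 50 + 40 = 90
  stock rod 5: 30 + 30 + 30 = 90
  stock rod 6: 30 = 30
This matches the lower bound, so 6 is optimal.

6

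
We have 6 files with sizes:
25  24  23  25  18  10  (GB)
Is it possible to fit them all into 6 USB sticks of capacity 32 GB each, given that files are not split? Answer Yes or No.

Yes

A valid assignment using 5 USB sticks:
  USB stick 1: 25 = 25
  USB stick 2: 25 = 25
  USB stick 3: 24 = 24
  USB stick 4: 23 = 23
  USB stick 5: 18 + 10 = 28
That uses only 5 ≤ 6, so 6 USB sticks are enough.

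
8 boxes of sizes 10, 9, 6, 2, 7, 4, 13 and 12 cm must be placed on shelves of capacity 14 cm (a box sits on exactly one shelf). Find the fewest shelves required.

Total = 13 + 12 + 10 + 9 + 7 + 6 + 4 + 2 = 63 cm.
Lower bound: ⌈63/14⌉ = 5 shelves.
A packing using 5 shelves:
  shelf 1: 13 = 13
  shelf 2: 12 + 2 = 14
  shelf 3: 10 + 4 = 14
  shelf 4: 9 = 9
  shelf 5: 7 + 6 = 13
This matches the lower bound, so 5 is optimal.

5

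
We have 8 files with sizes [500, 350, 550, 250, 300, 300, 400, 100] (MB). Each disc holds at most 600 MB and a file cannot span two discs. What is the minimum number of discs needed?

5

Total = 550 + 500 + 400 + 350 + 300 + 300 + 250 + 100 = 2750 MB.
Lower bound: ⌈2750/600⌉ = 5 discs.
A packing using 5 discs:
  disc 1: 550 = 550
  disc 2: 500 + 100 = 600
  disc 3: 400 = 400
  disc 4: 350 + 250 = 600
  disc 5: 300 + 300 = 600
This matches the lower bound, so 5 is optimal.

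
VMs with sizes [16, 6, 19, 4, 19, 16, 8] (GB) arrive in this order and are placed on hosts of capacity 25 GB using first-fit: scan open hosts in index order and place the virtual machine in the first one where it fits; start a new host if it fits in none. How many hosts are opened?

4

  16 → host 1 (new)  [load 16/25]
  6 → host 1  [load 22/25]
  19 → host 2 (new)  [load 19/25]
  4 → host 2  [load 23/25]
  19 → host 3 (new)  [load 19/25]
  16 → host 4 (new)  [load 16/25]
  8 → host 4  [load 24/25]
4 hosts opened.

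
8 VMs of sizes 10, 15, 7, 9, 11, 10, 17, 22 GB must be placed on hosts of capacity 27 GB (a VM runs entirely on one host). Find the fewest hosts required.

Total = 22 + 17 + 15 + 11 + 10 + 10 + 9 + 7 = 101 GB.
Lower bound: ⌈101/27⌉ = 4 hosts.
A packing using 4 hosts:
  host 1: 22 = 22
  host 2: 17 + 10 = 27
  host 3: 15 + 11 = 26
  host 4: 10 + 9 + 7 = 26
This matches the lower bound, so 4 is optimal.

4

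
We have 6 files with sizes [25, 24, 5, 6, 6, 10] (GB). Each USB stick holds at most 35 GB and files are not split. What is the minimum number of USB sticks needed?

Total = 25 + 24 + 10 + 6 + 6 + 5 = 76 GB.
Lower bound: ⌈76/35⌉ = 3 USB sticks.
A packing using 3 USB sticks:
  USB stick 1: 25 + 10 = 35
  USB stick 2: 24 + 6 + 5 = 35
  USB stick 3: 6 = 6
This matches the lower bound, so 3 is optimal.

3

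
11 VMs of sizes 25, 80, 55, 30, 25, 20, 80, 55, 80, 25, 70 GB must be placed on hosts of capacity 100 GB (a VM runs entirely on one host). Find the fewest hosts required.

7

Total = 80 + 80 + 80 + 70 + 55 + 55 + 30 + 25 + 25 + 25 + 20 = 545 GB.
Lower bound: ⌈545/100⌉ = 6 hosts.
A packing using 7 hosts:
  host 1: 80 + 20 = 100
  host 2: 80 = 80
  host 3: 80 = 80
  host 4: 70 + 30 = 100
  host 5: 55 + 25 = 80
  host 6: 55 + 25 = 80
  host 7: 25 = 25
No arrangement into 6 hosts stays within capacity, so 7 is optimal.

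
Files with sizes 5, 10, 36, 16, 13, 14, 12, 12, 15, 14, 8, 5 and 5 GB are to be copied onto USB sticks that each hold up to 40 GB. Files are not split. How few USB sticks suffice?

5

Total = 36 + 16 + 15 + 14 + 14 + 13 + 12 + 12 + 10 + 8 + 5 + 5 + 5 = 165 GB.
Lower bound: ⌈165/40⌉ = 5 USB sticks.
A packing using 5 USB sticks:
  USB stick 1: 36 = 36
  USB stick 2: 16 + 15 + 8 = 39
  USB stick 3: 14 + 14 + 12 = 40
  USB stick 4: 13 + 12 + 10 + 5 = 40
  USB stick 5: 5 + 5 = 10
This matches the lower bound, so 5 is optimal.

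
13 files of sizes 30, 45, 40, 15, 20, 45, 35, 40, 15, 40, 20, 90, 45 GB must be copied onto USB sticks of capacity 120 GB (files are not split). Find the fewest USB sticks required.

4

Total = 90 + 45 + 45 + 45 + 40 + 40 + 40 + 35 + 30 + 20 + 20 + 15 + 15 = 480 GB.
Lower bound: ⌈480/120⌉ = 4 USB sticks.
A packing using 4 USB sticks:
  USB stick 1: 90 + 30 = 120
  USB stick 2: 45 + 45 + 15 + 15 = 120
  USB stick 3: 45 + 40 + 35 = 120
  USB stick 4: 40 + 40 + 20 + 20 = 120
This matches the lower bound, so 4 is optimal.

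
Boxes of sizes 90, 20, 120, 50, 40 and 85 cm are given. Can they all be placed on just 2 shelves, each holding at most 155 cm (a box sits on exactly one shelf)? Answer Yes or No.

No

Total = 405 cm; ⌈405/155⌉ = 3.
At least 3 shelves are required, but only 2 are allowed.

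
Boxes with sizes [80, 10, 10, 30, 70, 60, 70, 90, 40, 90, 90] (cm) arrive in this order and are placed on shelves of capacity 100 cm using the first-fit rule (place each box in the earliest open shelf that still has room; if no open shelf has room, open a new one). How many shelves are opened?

  80 → shelf 1 (new)  [load 80/100]
  10 → shelf 1  [load 90/100]
  10 → shelf 1  [load 100/100]
  30 → shelf 2 (new)  [load 30/100]
  70 → shelf 2  [load 100/100]
  60 → shelf 3 (new)  [load 60/100]
  70 → shelf 4 (new)  [load 70/100]
  90 → shelf 5 (new)  [load 90/100]
  40 → shelf 3  [load 100/100]
  90 → shelf 6 (new)  [load 90/100]
  90 → shelf 7 (new)  [load 90/100]
7 shelves opened.

7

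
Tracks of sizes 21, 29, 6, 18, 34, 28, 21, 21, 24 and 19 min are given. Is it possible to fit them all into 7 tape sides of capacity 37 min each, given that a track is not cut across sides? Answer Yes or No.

Total = 221 min; ⌈221/37⌉ = 6.
8 tracks each exceed half the capacity and cannot share a side, forcing at least 8 tape sides.
At least 8 tape sides are required, but only 7 are allowed.

No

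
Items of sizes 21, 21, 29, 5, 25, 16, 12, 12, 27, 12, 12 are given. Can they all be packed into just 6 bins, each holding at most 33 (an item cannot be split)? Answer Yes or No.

No

Total = 192; ⌈192/33⌉ = 6.
The bound of 6 does not rule out 6, but exhaustive search shows no assignment into 6 bins of capacity 33 exists — the minimum is 7.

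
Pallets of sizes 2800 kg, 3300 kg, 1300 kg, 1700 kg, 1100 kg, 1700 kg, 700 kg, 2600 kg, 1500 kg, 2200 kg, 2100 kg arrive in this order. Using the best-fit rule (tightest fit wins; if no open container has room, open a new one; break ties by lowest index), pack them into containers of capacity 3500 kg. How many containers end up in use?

  2800 → container 1 (new)  [load 2800/3500]
  3300 → container 2 (new)  [load 3300/3500]
  1300 → container 3 (new)  [load 1300/3500]
  1700 → container 3  [load 3000/3500]
  1100 → container 4 (new)  [load 1100/3500]
  1700 → container 4  [load 2800/3500]
  700 → container 1  [load 3500/3500]
  2600 → container 5 (new)  [load 2600/3500]
  1500 → container 6 (new)  [load 1500/3500]
  2200 → container 7 (new)  [load 2200/3500]
  2100 → container 8 (new)  [load 2100/3500]
8 containers opened.

8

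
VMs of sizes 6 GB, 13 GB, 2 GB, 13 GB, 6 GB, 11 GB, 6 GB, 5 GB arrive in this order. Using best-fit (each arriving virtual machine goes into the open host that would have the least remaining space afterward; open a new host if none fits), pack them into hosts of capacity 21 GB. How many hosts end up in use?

  6 → host 1 (new)  [load 6/21]
  13 → host 1  [load 19/21]
  2 → host 1  [load 21/21]
  13 → host 2 (new)  [load 13/21]
  6 → host 2  [load 19/21]
  11 → host 3 (new)  [load 11/21]
  6 → host 3  [load 17/21]
  5 → host 4 (new)  [load 5/21]
4 hosts opened.

4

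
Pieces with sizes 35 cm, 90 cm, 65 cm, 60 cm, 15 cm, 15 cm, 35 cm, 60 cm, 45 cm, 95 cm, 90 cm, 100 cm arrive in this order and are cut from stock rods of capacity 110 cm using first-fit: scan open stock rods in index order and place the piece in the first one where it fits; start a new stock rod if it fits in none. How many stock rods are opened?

  35 → stock rod 1 (new)  [load 35/110]
  90 → stock rod 2 (new)  [load 90/110]
  65 → stock rod 1  [load 100/110]
  60 → stock rod 3 (new)  [load 60/110]
  15 → stock rod 2  [load 105/110]
  15 → stock rod 3  [load 75/110]
  35 → stock rod 3  [load 110/110]
  60 → stock rod 4 (new)  [load 60/110]
  45 → stock rod 4  [load 105/110]
  95 → stock rod 5 (new)  [load 95/110]
  90 → stock rod 6 (new)  [load 90/110]
  100 → stock rod 7 (new)  [load 100/110]
7 stock rods opened.

7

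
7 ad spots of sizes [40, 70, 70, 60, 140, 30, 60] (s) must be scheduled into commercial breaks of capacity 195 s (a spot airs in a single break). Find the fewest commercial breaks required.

Total = 140 + 70 + 70 + 60 + 60 + 40 + 30 = 470 s.
Lower bound: ⌈470/195⌉ = 3 commercial breaks.
A packing using 3 commercial breaks:
  break 1: 140 + 40 = 180
  break 2: 70 + 70 + 30 = 170
  break 3: 60 + 60 = 120
This matches the lower bound, so 3 is optimal.

3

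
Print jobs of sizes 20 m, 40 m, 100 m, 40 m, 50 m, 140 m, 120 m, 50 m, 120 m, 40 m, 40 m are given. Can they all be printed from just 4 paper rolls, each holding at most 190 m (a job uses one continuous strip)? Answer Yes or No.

Total = 760 m; ⌈760/190⌉ = 4.
The bound of 4 does not rule out 4, but exhaustive search shows no assignment into 4 paper rolls of capacity 190 m exists — the minimum is 5.

No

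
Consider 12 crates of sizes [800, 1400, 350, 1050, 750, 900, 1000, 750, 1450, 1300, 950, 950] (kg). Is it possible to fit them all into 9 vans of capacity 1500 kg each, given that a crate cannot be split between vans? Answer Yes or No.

Total = 11650 kg; ⌈11650/1500⌉ = 8.
9 crates each exceed half the capacity and cannot share a van, forcing at least 9 vans.
The bound of 9 does not rule out 9, but exhaustive search shows no assignment into 9 vans of capacity 1500 kg exists — the minimum is 10.

No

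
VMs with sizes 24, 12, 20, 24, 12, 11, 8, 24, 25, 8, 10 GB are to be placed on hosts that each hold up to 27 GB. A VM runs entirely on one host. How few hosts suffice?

8

Total = 25 + 24 + 24 + 24 + 20 + 12 + 12 + 11 + 10 + 8 + 8 = 178 GB.
Lower bound: ⌈178/27⌉ = 7 hosts.
A packing using 8 hosts:
  host 1: 25 = 25
  host 2: 24 = 24
  host 3: 24 = 24
  host 4: 24 = 24
  host 5: 20 = 20
  host 6: 12 + 12 = 24
  host 7: 11 + 10 = 21
  host 8: 8 + 8 = 16
No arrangement into 7 hosts stays within capacity, so 8 is optimal.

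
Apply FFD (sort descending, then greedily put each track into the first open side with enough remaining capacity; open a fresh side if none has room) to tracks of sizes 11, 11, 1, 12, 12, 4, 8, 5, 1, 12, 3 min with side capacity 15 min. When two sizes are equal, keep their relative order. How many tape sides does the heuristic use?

6

Sorted descending: 12, 12, 12, 11, 11, 8, 5, 4, 3, 1, 1.
  12 → side 1 (new)  [load 12/15]
  12 → side 2 (new)  [load 12/15]
  12 → side 3 (new)  [load 12/15]
  11 → side 4 (new)  [load 11/15]
  11 → side 5 (new)  [load 11/15]
  8 → side 6 (new)  [load 8/15]
  5 → side 6  [load 13/15]
  4 → side 4  [load 15/15]
  3 → side 1  [load 15/15]
  1 → side 2  [load 13/15]
  1 → side 2  [load 14/15]
6 tape sides opened.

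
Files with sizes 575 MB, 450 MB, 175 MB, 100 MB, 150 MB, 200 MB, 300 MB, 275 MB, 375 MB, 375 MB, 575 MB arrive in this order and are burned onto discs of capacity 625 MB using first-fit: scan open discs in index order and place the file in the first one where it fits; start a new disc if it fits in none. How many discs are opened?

7

  575 → disc 1 (new)  [load 575/625]
  450 → disc 2 (new)  [load 450/625]
  175 → disc 2  [load 625/625]
  100 → disc 3 (new)  [load 100/625]
  150 → disc 3  [load 250/625]
  200 → disc 3  [load 450/625]
  300 → disc 4 (new)  [load 300/625]
  275 → disc 4  [load 575/625]
  375 → disc 5 (new)  [load 375/625]
  375 → disc 6 (new)  [load 375/625]
  575 → disc 7 (new)  [load 575/625]
7 discs opened.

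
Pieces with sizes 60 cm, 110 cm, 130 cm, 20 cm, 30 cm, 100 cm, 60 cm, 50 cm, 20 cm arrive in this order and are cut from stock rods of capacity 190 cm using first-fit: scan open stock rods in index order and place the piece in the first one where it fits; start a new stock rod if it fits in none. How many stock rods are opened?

  60 → stock rod 1 (new)  [load 60/190]
  110 → stock rod 1  [load 170/190]
  130 → stock rod 2 (new)  [load 130/190]
  20 → stock rod 1  [load 190/190]
  30 → stock rod 2  [load 160/190]
  100 → stock rod 3 (new)  [load 100/190]
  60 → stock rod 3  [load 160/190]
  50 → stock rod 4 (new)  [load 50/190]
  20 → stock rod 2  [load 180/190]
4 stock rods opened.

4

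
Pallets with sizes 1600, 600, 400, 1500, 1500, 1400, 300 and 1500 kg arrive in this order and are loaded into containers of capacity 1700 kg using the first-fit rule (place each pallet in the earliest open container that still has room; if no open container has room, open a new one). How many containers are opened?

6

  1600 → container 1 (new)  [load 1600/1700]
  600 → container 2 (new)  [load 600/1700]
  400 → container 2  [load 1000/1700]
  1500 → container 3 (new)  [load 1500/1700]
  1500 → container 4 (new)  [load 1500/1700]
  1400 → container 5 (new)  [load 1400/1700]
  300 → container 2  [load 1300/1700]
  1500 → container 6 (new)  [load 1500/1700]
6 containers opened.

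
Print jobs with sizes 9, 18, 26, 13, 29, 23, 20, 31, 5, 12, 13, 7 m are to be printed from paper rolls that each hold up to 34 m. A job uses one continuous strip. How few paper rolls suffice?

Total = 31 + 29 + 26 + 23 + 20 + 18 + 13 + 13 + 12 + 9 + 7 + 5 = 206 m.
Lower bound: ⌈206/34⌉ = 7 paper rolls.
A packing using 7 paper rolls:
  roll 1: 31 = 31
  roll 2: 29 + 5 = 34
  roll 3: 26 + 7 = 33
  roll 4: 23 + 9 = 32
  roll 5: 20 + 13 = 33
  roll 6: 18 + 13 = 31
  roll 7: 12 = 12
This matches the lower bound, so 7 is optimal.

7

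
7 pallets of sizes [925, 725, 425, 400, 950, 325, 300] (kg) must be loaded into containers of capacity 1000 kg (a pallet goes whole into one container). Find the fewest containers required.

5

Total = 950 + 925 + 725 + 425 + 400 + 325 + 300 = 4050 kg.
Lower bound: ⌈4050/1000⌉ = 5 containers.
A packing using 5 containers:
  container 1: 950 = 950
  container 2: 925 = 925
  container 3: 725 = 725
  container 4: 425 + 400 = 825
  container 5: 325 + 300 = 625
This matches the lower bound, so 5 is optimal.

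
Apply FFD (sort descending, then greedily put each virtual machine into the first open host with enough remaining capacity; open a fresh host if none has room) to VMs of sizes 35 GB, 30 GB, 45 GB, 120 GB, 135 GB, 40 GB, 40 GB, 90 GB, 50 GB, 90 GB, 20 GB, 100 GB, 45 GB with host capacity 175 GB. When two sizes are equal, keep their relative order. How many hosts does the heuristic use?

Sorted descending: 135, 120, 100, 90, 90, 50, 45, 45, 40, 40, 35, 30, 20.
  135 → host 1 (new)  [load 135/175]
  120 → host 2 (new)  [load 120/175]
  100 → host 3 (new)  [load 100/175]
  90 → host 4 (new)  [load 90/175]
  90 → host 5 (new)  [load 90/175]
  50 → host 2  [load 170/175]
  45 → host 3  [load 145/175]
  45 → host 4  [load 135/175]
  40 → host 1  [load 175/175]
  40 → host 4  [load 175/175]
  35 → host 5  [load 125/175]
  30 → host 3  [load 175/175]
  20 → host 5  [load 145/175]
5 hosts opened.

5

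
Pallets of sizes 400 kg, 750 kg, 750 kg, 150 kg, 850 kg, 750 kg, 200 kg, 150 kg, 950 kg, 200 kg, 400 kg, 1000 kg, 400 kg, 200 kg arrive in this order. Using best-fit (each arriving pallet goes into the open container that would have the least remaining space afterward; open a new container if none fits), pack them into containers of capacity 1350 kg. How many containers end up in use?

6

  400 → container 1 (new)  [load 400/1350]
  750 → container 1  [load 1150/1350]
  750 → container 2 (new)  [load 750/1350]
  150 → container 1  [load 1300/1350]
  850 → container 3 (new)  [load 850/1350]
  750 → container 4 (new)  [load 750/1350]
  200 → container 3  [load 1050/1350]
  150 → container 3  [load 1200/1350]
  950 → container 5 (new)  [load 950/1350]
  200 → container 5  [load 1150/1350]
  400 → container 2  [load 1150/1350]
  1000 → container 6 (new)  [load 1000/1350]
  400 → container 4  [load 1150/1350]
  200 → container 2  [load 1350/1350]
6 containers opened.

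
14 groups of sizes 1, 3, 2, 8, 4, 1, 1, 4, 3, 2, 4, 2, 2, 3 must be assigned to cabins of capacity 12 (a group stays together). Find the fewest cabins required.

4

Total = 8 + 4 + 4 + 4 + 3 + 3 + 3 + 2 + 2 + 2 + 2 + 1 + 1 + 1 = 40.
Lower bound: ⌈40/12⌉ = 4 cabins.
A packing using 4 cabins:
  cabin 1: 8 + 4 = 12
  cabin 2: 4 + 4 + 3 + 1 = 12
  cabin 3: 3 + 3 + 2 + 2 + 2 = 12
  cabin 4: 2 + 1 + 1 = 4
This matches the lower bound, so 4 is optimal.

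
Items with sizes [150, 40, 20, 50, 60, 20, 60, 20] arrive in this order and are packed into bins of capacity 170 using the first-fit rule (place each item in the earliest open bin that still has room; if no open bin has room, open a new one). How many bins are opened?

  150 → bin 1 (new)  [load 150/170]
  40 → bin 2 (new)  [load 40/170]
  20 → bin 1  [load 170/170]
  50 → bin 2  [load 90/170]
  60 → bin 2  [load 150/170]
  20 → bin 2  [load 170/170]
  60 → bin 3 (new)  [load 60/170]
  20 → bin 3  [load 80/170]
3 bins opened.

3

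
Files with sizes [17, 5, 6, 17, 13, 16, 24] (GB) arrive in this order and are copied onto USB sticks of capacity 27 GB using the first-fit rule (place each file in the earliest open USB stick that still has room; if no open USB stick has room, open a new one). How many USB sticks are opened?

  17 → USB stick 1 (new)  [load 17/27]
  5 → USB stick 1  [load 22/27]
  6 → USB stick 2 (new)  [load 6/27]
  17 → USB stick 2  [load 23/27]
  13 → USB stick 3 (new)  [load 13/27]
  16 → USB stick 4 (new)  [load 16/27]
  24 → USB stick 5 (new)  [load 24/27]
5 USB sticks opened.

5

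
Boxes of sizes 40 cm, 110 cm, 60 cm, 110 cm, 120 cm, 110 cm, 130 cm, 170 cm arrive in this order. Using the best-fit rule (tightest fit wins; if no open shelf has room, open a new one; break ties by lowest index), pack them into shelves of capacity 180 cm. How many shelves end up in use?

  40 → shelf 1 (new)  [load 40/180]
  110 → shelf 1  [load 150/180]
  60 → shelf 2 (new)  [load 60/180]
  110 → shelf 2  [load 170/180]
  120 → shelf 3 (new)  [load 120/180]
  110 → shelf 4 (new)  [load 110/180]
  130 → shelf 5 (new)  [load 130/180]
  170 → shelf 6 (new)  [load 170/180]
6 shelves opened.

6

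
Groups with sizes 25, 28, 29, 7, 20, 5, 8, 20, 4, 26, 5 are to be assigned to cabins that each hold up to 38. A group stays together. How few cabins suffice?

6

Total = 29 + 28 + 26 + 25 + 20 + 20 + 8 + 7 + 5 + 5 + 4 = 177.
Lower bound: ⌈177/38⌉ = 5 cabins.
Also, 6 groups each exceed 19, and no two of those can share a cabin, so at least 6 cabins are needed.
A packing using 6 cabins:
  cabin 1: 29 + 8 = 37
  cabin 2: 28 + 7 = 35
  cabin 3: 26 + 5 + 5 = 36
  cabin 4: 25 + 4 = 29
  cabin 5: 20 = 20
  cabin 6: 20 = 20
This matches the lower bound, so 6 is optimal.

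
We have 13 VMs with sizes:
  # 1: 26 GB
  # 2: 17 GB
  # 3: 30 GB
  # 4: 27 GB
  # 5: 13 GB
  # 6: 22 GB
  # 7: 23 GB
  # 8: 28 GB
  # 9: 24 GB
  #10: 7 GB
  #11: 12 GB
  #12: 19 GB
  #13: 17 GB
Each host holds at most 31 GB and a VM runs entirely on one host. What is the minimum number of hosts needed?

10

Total = 30 + 28 + 27 + 26 + 24 + 23 + 22 + 19 + 17 + 17 + 13 + 12 + 7 = 265 GB.
Lower bound: ⌈265/31⌉ = 9 hosts.
Also, 10 VMs each exceed 31/2 GB, and no two of those can share a host, so at least 10 hosts are needed.
A packing using 10 hosts:
  host 1: 30 = 30
  host 2: 28 = 28
  host 3: 27 = 27
  host 4: 26 = 26
  host 5: 24 + 7 = 31
  host 6: 23 = 23
  host 7: 22 = 22
  host 8: 19 + 12 = 31
  host 9: 17 + 13 = 30
  host 10: 17 = 17
This matches the lower bound, so 10 is optimal.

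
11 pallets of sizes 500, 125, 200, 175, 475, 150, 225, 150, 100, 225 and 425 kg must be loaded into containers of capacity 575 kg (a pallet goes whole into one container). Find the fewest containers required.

Total = 500 + 475 + 425 + 225 + 225 + 200 + 175 + 150 + 150 + 125 + 100 = 2750 kg.
Lower bound: ⌈2750/575⌉ = 5 containers.
A packing using 5 containers:
  container 1: 500 = 500
  container 2: 475 + 100 = 575
  container 3: 425 + 150 = 575
  container 4: 225 + 225 + 125 = 575
  container 5: 200 + 175 + 150 = 525
This matches the lower bound, so 5 is optimal.

5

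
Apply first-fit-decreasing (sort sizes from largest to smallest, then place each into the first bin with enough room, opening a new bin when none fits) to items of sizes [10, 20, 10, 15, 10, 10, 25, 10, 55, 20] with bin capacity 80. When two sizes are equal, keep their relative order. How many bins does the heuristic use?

Sorted descending: 55, 25, 20, 20, 15, 10, 10, 10, 10, 10.
  55 → bin 1 (new)  [load 55/80]
  25 → bin 1  [load 80/80]
  20 → bin 2 (new)  [load 20/80]
  20 → bin 2  [load 40/80]
  15 → bin 2  [load 55/80]
  10 → bin 2  [load 65/80]
  10 → bin 2  [load 75/80]
  10 → bin 3 (new)  [load 10/80]
  10 → bin 3  [load 20/80]
  10 → bin 3  [load 30/80]
3 bins opened.

3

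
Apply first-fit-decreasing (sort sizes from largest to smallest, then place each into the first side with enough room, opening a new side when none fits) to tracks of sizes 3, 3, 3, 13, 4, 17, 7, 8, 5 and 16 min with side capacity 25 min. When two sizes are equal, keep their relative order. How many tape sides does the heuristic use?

4

Sorted descending: 17, 16, 13, 8, 7, 5, 4, 3, 3, 3.
  17 → side 1 (new)  [load 17/25]
  16 → side 2 (new)  [load 16/25]
  13 → side 3 (new)  [load 13/25]
  8 → side 1  [load 25/25]
  7 → side 2  [load 23/25]
  5 → side 3  [load 18/25]
  4 → side 3  [load 22/25]
  3 → side 3  [load 25/25]
  3 → side 4 (new)  [load 3/25]
  3 → side 4  [load 6/25]
4 tape sides opened.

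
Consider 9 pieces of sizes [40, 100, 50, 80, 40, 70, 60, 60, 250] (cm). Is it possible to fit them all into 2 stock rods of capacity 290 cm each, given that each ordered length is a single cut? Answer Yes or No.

No

Total = 750 cm; ⌈750/290⌉ = 3.
At least 3 stock rods are required, but only 2 are allowed.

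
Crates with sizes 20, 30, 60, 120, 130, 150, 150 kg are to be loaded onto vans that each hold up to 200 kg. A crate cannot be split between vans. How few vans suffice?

Total = 150 + 150 + 130 + 120 + 60 + 30 + 20 = 660 kg.
Lower bound: ⌈660/200⌉ = 4 vans.
A packing using 4 vans:
  van 1: 150 + 30 + 20 = 200
  van 2: 150 = 150
  van 3: 130 + 60 = 190
  van 4: 120 = 120
This matches the lower bound, so 4 is optimal.

4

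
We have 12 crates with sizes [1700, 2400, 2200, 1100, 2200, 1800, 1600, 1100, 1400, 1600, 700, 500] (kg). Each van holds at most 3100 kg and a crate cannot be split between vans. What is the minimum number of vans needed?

Total = 2400 + 2200 + 2200 + 1800 + 1700 + 1600 + 1600 + 1400 + 1100 + 1100 + 700 + 500 = 18300 kg.
Lower bound: ⌈18300/3100⌉ = 6 vans.
Also, 7 crates each exceed 1550 kg, and no two of those can share a van, so at least 7 vans are needed.
A packing using 7 vans:
  van 1: 2400 + 700 = 3100
  van 2: 2200 + 500 = 2700
  van 3: 2200 = 2200
  van 4: 1800 + 1100 = 2900
  van 5: 1700 + 1400 = 3100
  van 6: 1600 + 1100 = 2700
  van 7: 1600 = 1600
This matches the lower bound, so 7 is optimal.

7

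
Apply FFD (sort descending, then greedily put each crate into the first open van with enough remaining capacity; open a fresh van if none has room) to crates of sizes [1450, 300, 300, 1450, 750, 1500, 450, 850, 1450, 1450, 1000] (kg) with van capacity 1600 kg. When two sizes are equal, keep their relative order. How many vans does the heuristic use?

8

Sorted descending: 1500, 1450, 1450, 1450, 1450, 1000, 850, 750, 450, 300, 300.
  1500 → van 1 (new)  [load 1500/1600]
  1450 → van 2 (new)  [load 1450/1600]
  1450 → van 3 (new)  [load 1450/1600]
  1450 → van 4 (new)  [load 1450/1600]
  1450 → van 5 (new)  [load 1450/1600]
  1000 → van 6 (new)  [load 1000/1600]
  850 → van 7 (new)  [load 850/1600]
  750 → van 7  [load 1600/1600]
  450 → van 6  [load 1450/1600]
  300 → van 8 (new)  [load 300/1600]
  300 → van 8  [load 600/1600]
8 vans opened.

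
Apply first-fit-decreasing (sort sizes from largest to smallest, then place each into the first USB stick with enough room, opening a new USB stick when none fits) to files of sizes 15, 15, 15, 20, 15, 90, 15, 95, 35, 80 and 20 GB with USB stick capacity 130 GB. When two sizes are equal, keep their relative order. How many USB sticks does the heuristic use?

4

Sorted descending: 95, 90, 80, 35, 20, 20, 15, 15, 15, 15, 15.
  95 → USB stick 1 (new)  [load 95/130]
  90 → USB stick 2 (new)  [load 90/130]
  80 → USB stick 3 (new)  [load 80/130]
  35 → USB stick 1  [load 130/130]
  20 → USB stick 2  [load 110/130]
  20 → USB stick 2  [load 130/130]
  15 → USB stick 3  [load 95/130]
  15 → USB stick 3  [load 110/130]
  15 → USB stick 3  [load 125/130]
  15 → USB stick 4 (new)  [load 15/130]
  15 → USB stick 4  [load 30/130]
4 USB sticks opened.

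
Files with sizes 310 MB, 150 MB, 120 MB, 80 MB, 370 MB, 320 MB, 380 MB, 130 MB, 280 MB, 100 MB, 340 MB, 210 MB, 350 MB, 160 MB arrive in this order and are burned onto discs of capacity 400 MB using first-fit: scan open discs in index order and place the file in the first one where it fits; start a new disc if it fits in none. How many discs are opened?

  310 → disc 1 (new)  [load 310/400]
  150 → disc 2 (new)  [load 150/400]
  120 → disc 2  [load 270/400]
  80 → disc 1  [load 390/400]
  370 → disc 3 (new)  [load 370/400]
  320 → disc 4 (new)  [load 320/400]
  380 → disc 5 (new)  [load 380/400]
  130 → disc 2  [load 400/400]
  280 → disc 6 (new)  [load 280/400]
  100 → disc 6  [load 380/400]
  340 → disc 7 (new)  [load 340/400]
  210 → disc 8 (new)  [load 210/400]
  350 → disc 9 (new)  [load 350/400]
  160 → disc 8  [load 370/400]
9 discs opened.

9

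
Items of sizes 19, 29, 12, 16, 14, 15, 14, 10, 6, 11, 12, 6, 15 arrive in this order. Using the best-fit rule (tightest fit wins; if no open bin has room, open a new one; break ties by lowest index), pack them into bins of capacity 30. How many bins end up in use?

7

  19 → bin 1 (new)  [load 19/30]
  29 → bin 2 (new)  [load 29/30]
  12 → bin 3 (new)  [load 12/30]
  16 → bin 3  [load 28/30]
  14 → bin 4 (new)  [load 14/30]
  15 → bin 4  [load 29/30]
  14 → bin 5 (new)  [load 14/30]
  10 → bin 1  [load 29/30]
  6 → bin 5  [load 20/30]
  11 → bin 6 (new)  [load 11/30]
  12 → bin 6  [load 23/30]
  6 → bin 6  [load 29/30]
  15 → bin 7 (new)  [load 15/30]
7 bins opened.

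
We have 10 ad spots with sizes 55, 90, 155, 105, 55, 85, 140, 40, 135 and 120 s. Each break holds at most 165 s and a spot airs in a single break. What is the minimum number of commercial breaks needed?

7

Total = 155 + 140 + 135 + 120 + 105 + 90 + 85 + 55 + 55 + 40 = 980 s.
Lower bound: ⌈980/165⌉ = 6 commercial breaks.
Also, 7 ad spots each exceed 165/2 s, and no two of those can share a break, so at least 7 commercial breaks are needed.
A packing using 7 commercial breaks:
  break 1: 155 = 155
  break 2: 140 = 140
  break 3: 135 = 135
  break 4: 120 + 40 = 160
  break 5: 105 + 55 = 160
  break 6: 90 + 55 = 145
  break 7: 85 = 85
This matches the lower bound, so 7 is optimal.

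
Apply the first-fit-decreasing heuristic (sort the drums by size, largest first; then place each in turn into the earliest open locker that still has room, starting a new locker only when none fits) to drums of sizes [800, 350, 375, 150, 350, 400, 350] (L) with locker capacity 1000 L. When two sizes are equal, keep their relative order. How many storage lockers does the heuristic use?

4

Sorted descending: 800, 400, 375, 350, 350, 350, 150.
  800 → locker 1 (new)  [load 800/1000]
  400 → locker 2 (new)  [load 400/1000]
  375 → locker 2  [load 775/1000]
  350 → locker 3 (new)  [load 350/1000]
  350 → locker 3  [load 700/1000]
  350 → locker 4 (new)  [load 350/1000]
  150 → locker 1  [load 950/1000]
4 storage lockers opened.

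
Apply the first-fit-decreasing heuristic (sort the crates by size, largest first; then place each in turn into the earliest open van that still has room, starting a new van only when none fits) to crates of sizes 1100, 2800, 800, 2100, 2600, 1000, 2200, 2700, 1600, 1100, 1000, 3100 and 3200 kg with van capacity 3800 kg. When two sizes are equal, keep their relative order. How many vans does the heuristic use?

Sorted descending: 3200, 3100, 2800, 2700, 2600, 2200, 2100, 1600, 1100, 1100, 1000, 1000, 800.
  3200 → van 1 (new)  [load 3200/3800]
  3100 → van 2 (new)  [load 3100/3800]
  2800 → van 3 (new)  [load 2800/3800]
  2700 → van 4 (new)  [load 2700/3800]
  2600 → van 5 (new)  [load 2600/3800]
  2200 → van 6 (new)  [load 2200/3800]
  2100 → van 7 (new)  [load 2100/3800]
  1600 → van 6  [load 3800/3800]
  1100 → van 4  [load 3800/3800]
  1100 → van 5  [load 3700/3800]
  1000 → van 3  [load 3800/3800]
  1000 → van 7  [load 3100/3800]
  800 → van 8 (new)  [load 800/3800]
8 vans opened.

8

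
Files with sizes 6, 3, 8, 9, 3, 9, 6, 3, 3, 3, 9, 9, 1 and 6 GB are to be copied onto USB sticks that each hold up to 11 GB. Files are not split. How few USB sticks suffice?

9

Total = 9 + 9 + 9 + 9 + 8 + 6 + 6 + 6 + 3 + 3 + 3 + 3 + 3 + 1 = 78 GB.
Lower bound: ⌈78/11⌉ = 8 USB sticks.
A packing using 9 USB sticks:
  USB stick 1: 9 + 1 = 10
  USB stick 2: 9 = 9
  USB stick 3: 9 = 9
  USB stick 4: 9 = 9
  USB stick 5: 8 + 3 = 11
  USB stick 6: 6 + 3 = 9
  USB stick 7: 6 + 3 = 9
  USB stick 8: 6 + 3 = 9
  USB stick 9: 3 = 3
No arrangement into 8 USB sticks stays within capacity, so 9 is optimal.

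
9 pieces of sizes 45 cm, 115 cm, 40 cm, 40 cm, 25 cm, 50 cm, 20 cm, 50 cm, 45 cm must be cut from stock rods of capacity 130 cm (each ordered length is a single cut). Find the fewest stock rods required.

Total = 115 + 50 + 50 + 45 + 45 + 40 + 40 + 25 + 20 = 430 cm.
Lower bound: ⌈430/130⌉ = 4 stock rods.
A packing using 4 stock rods:
  stock rod 1: 115 = 115
  stock rod 2: 50 + 50 + 25 = 125
  stock rod 3: 45 + 45 + 40 = 130
  stock rod 4: 40 + 20 = 60
This matches the lower bound, so 4 is optimal.

4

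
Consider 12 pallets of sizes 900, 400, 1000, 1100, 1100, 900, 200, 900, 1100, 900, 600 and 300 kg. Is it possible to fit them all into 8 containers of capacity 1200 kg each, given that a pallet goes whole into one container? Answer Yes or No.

Total = 9400 kg; ⌈9400/1200⌉ = 8.
The bound of 8 does not rule out 8, but exhaustive search shows no assignment into 8 containers of capacity 1200 kg exists — the minimum is 9.

No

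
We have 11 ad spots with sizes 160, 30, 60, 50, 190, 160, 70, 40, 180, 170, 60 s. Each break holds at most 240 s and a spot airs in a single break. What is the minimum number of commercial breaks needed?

Total = 190 + 180 + 170 + 160 + 160 + 70 + 60 + 60 + 50 + 40 + 30 = 1170 s.
Lower bound: ⌈1170/240⌉ = 5 commercial breaks.
A packing using 5 commercial breaks:
  break 1: 190 + 50 = 240
  break 2: 180 + 60 = 240
  break 3: 170 + 70 = 240
  break 4: 160 + 60 = 220
  break 5: 160 + 40 + 30 = 230
This matches the lower bound, so 5 is optimal.

5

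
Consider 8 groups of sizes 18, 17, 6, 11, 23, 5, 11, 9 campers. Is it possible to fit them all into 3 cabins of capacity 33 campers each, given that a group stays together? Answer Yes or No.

Total = 100 campers; ⌈100/33⌉ = 4.
At least 4 cabins are required, but only 3 are allowed.

No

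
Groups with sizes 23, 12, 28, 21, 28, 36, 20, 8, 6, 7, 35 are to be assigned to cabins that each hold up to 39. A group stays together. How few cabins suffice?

7

Total = 36 + 35 + 28 + 28 + 23 + 21 + 20 + 12 + 8 + 7 + 6 = 224.
Lower bound: ⌈224/39⌉ = 6 cabins.
Also, 7 groups each exceed 39/2, and no two of those can share a cabin, so at least 7 cabins are needed.
A packing using 7 cabins:
  cabin 1: 36 = 36
  cabin 2: 35 = 35
  cabin 3: 28 + 8 = 36
  cabin 4: 28 + 7 = 35
  cabin 5: 23 + 12 = 35
  cabin 6: 21 + 6 = 27
  cabin 7: 20 = 20
This matches the lower bound, so 7 is optimal.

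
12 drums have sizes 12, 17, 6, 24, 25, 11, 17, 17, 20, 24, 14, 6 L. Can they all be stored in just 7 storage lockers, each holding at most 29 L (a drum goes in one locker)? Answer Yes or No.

Total = 193 L; ⌈193/29⌉ = 7.
The bound of 7 does not rule out 7, but exhaustive search shows no assignment into 7 storage lockers of capacity 29 L exists — the minimum is 8.

No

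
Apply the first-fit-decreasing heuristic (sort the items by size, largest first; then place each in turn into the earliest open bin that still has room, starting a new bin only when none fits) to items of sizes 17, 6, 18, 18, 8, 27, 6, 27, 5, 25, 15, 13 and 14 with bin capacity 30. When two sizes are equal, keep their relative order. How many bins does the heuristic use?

7

Sorted descending: 27, 27, 25, 18, 18, 17, 15, 14, 13, 8, 6, 6, 5.
  27 → bin 1 (new)  [load 27/30]
  27 → bin 2 (new)  [load 27/30]
  25 → bin 3 (new)  [load 25/30]
  18 → bin 4 (new)  [load 18/30]
  18 → bin 5 (new)  [load 18/30]
  17 → bin 6 (new)  [load 17/30]
  15 → bin 7 (new)  [load 15/30]
  14 → bin 7  [load 29/30]
  13 → bin 6  [load 30/30]
  8 → bin 4  [load 26/30]
  6 → bin 5  [load 24/30]
  6 → bin 5  [load 30/30]
  5 → bin 3  [load 30/30]
7 bins opened.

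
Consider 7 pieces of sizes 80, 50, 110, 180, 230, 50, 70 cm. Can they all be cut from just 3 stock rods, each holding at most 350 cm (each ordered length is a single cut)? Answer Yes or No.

Yes

A valid assignment using 3 stock rods:
  stock rod 1: 230 + 110 = 340
  stock rod 2: 180 + 80 + 70 = 330
  stock rod 3: 50 + 50 = 100
Every load is within 350 cm, so 3 stock rods suffice.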